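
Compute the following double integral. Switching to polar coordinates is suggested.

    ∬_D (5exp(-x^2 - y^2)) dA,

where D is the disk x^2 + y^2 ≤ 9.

The region D is 0 ≤ r ≤ 3, 0 ≤ θ ≤ 2π in polar coordinates, where x = r cos(θ), y = r sin(θ), and dA = r dr dθ.

Under the substitution, the integrand becomes 5exp(-r^2), so

    ∬_D (5exp(-x^2 - y^2)) dA = ∫_{0}^{2π} ∫_{0}^{3} (5exp(-r^2)) · r dr dθ.

Inner integral (in r): ∫_{0}^{3} (5exp(-r^2)) · r dr = 5/2 - 5exp(-9)/2.

Outer integral (in θ): ∫_{0}^{2π} (5/2 - 5exp(-9)/2) dθ = -5π exp(-9) + 5π.

Therefore ∬_D (5exp(-x^2 - y^2)) dA = -5π exp(-9) + 5π.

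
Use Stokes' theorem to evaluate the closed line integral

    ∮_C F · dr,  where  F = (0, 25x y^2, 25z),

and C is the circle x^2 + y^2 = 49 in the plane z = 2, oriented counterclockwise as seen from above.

Let S be the flat disk x^2 + y^2 ≤ 49 in the plane z = 2, with upward unit normal n̂ = ẑ. By Stokes' theorem,

    ∮_C F · dr = ∬_S (∇ × F) · n̂ dS = ∬_D (curl F)_z dA,

where D is the disk x^2 + y^2 ≤ 49.

Compute the curl of F = (0, 25x y^2, 25z):
    (∇ × F)_x = ∂F_z/∂y - ∂F_y/∂z = 0,
    (∇ × F)_y = ∂F_x/∂z - ∂F_z/∂x = 0,
    (∇ × F)_z = ∂F_y/∂x - ∂F_x/∂y = 25y^2.

On z = 2, (curl F)_z = 25y^2.

Convert to polar (x = r cos θ, y = r sin θ, dA = r dr dθ); the integrand becomes 25r^2sin(θ)^2, so

    ∬_D (curl F)_z dA = ∫_0^{2π} ∫_0^{7} (25r^2sin(θ)^2) · r dr dθ.

Inner (r from 0 to 7): 60025sin(θ)^2/4.
Outer (θ from 0 to 2π): 60025π/4.

Therefore ∮_C F · dr = 60025π/4.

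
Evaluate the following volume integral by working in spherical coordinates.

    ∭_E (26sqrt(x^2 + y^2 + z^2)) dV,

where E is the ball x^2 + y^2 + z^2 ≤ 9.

In spherical coordinates, x = ρ sin(φ) cos(θ), y = ρ sin(φ) sin(θ), z = ρ cos(φ), and dV = ρ^2 sin(φ) dρ dφ dθ.

The integrand becomes 26ρ, so

    ∭_E (26sqrt(x^2 + y^2 + z^2)) dV = ∫_{0}^{2π} ∫_{0}^{π} ∫_{0}^{3} (26ρ) · ρ^2 sin(φ) dρ dφ dθ.

Inner (ρ): 1053sin(φ)/2.
Middle (φ): 1053.
Outer (θ): 2106π.

Therefore the triple integral equals 2106π.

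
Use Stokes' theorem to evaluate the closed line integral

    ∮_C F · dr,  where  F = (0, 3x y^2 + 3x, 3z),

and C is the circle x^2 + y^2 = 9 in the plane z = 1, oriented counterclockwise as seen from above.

Let S be the flat disk x^2 + y^2 ≤ 9 in the plane z = 1, with upward unit normal n̂ = ẑ. By Stokes' theorem,

    ∮_C F · dr = ∬_S (∇ × F) · n̂ dS = ∬_D (curl F)_z dA,

where D is the disk x^2 + y^2 ≤ 9.

Compute the curl of F = (0, 3x y^2 + 3x, 3z):
    (∇ × F)_x = ∂F_z/∂y - ∂F_y/∂z = 0,
    (∇ × F)_y = ∂F_x/∂z - ∂F_z/∂x = 0,
    (∇ × F)_z = ∂F_y/∂x - ∂F_x/∂y = 3y^2 + 3.

On z = 1, (curl F)_z = 3y^2 + 3.

Convert to polar (x = r cos θ, y = r sin θ, dA = r dr dθ); the integrand becomes 3r^2sin(θ)^2 + 3, so

    ∬_D (curl F)_z dA = ∫_0^{2π} ∫_0^{3} (3r^2sin(θ)^2 + 3) · r dr dθ.

Inner (r from 0 to 3): 243sin(θ)^2/4 + 27/2.
Outer (θ from 0 to 2π): 351π/4.

Therefore ∮_C F · dr = 351π/4.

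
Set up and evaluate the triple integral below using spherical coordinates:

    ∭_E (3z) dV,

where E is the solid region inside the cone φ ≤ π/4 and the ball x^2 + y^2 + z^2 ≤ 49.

In spherical coordinates, x = ρ sin(φ) cos(θ), y = ρ sin(φ) sin(θ), z = ρ cos(φ), and dV = ρ^2 sin(φ) dρ dφ dθ.

The integrand becomes 3ρ cos(φ), so

    ∭_E (3z) dV = ∫_{0}^{2π} ∫_{0}^{π/4} ∫_{0}^{7} (3ρ cos(φ)) · ρ^2 sin(φ) dρ dφ dθ.

Inner (ρ): 7203sin(2φ)/8.
Middle (φ): 7203/16.
Outer (θ): 7203π/8.

Therefore the triple integral equals 7203π/8.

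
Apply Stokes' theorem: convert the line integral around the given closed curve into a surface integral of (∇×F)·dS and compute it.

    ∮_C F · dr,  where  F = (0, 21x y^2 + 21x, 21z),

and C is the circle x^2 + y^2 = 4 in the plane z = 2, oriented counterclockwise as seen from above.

Let S be the flat disk x^2 + y^2 ≤ 4 in the plane z = 2, with upward unit normal n̂ = ẑ. By Stokes' theorem,

    ∮_C F · dr = ∬_S (∇ × F) · n̂ dS = ∬_D (curl F)_z dA,

where D is the disk x^2 + y^2 ≤ 4.

Compute the curl of F = (0, 21x y^2 + 21x, 21z):
    (∇ × F)_x = ∂F_z/∂y - ∂F_y/∂z = 0,
    (∇ × F)_y = ∂F_x/∂z - ∂F_z/∂x = 0,
    (∇ × F)_z = ∂F_y/∂x - ∂F_x/∂y = 21y^2 + 21.

On z = 2, (curl F)_z = 21y^2 + 21.

Convert to polar (x = r cos θ, y = r sin θ, dA = r dr dθ); the integrand becomes 21r^2sin(θ)^2 + 21, so

    ∬_D (curl F)_z dA = ∫_0^{2π} ∫_0^{2} (21r^2sin(θ)^2 + 21) · r dr dθ.

Inner (r from 0 to 2): 84 - 42cos(2θ).
Outer (θ from 0 to 2π): 168π.

Therefore ∮_C F · dr = 168π.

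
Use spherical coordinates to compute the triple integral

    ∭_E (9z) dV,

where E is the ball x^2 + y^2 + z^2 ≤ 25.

In spherical coordinates, x = ρ sin(φ) cos(θ), y = ρ sin(φ) sin(θ), z = ρ cos(φ), and dV = ρ^2 sin(φ) dρ dφ dθ.

The integrand becomes 9ρ cos(φ), so

    ∭_E (9z) dV = ∫_{0}^{2π} ∫_{0}^{π} ∫_{0}^{5} (9ρ cos(φ)) · ρ^2 sin(φ) dρ dφ dθ.

Inner (ρ): 5625sin(2φ)/8.
Middle (φ): 0.
Outer (θ): 0.

Therefore the triple integral equals 0.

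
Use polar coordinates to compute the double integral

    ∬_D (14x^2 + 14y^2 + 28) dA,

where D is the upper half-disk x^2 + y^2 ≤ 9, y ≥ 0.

The region D is 0 ≤ r ≤ 3, 0 ≤ θ ≤ π in polar coordinates, where x = r cos(θ), y = r sin(θ), and dA = r dr dθ.

Under the substitution, the integrand becomes 14r^2 + 28, so

    ∬_D (14x^2 + 14y^2 + 28) dA = ∫_{0}^{π} ∫_{0}^{3} (14r^2 + 28) · r dr dθ.

Inner integral (in r): ∫_{0}^{3} (14r^2 + 28) · r dr = 819/2.

Outer integral (in θ): ∫_{0}^{π} (819/2) dθ = 819π/2.

Therefore ∬_D (14x^2 + 14y^2 + 28) dA = 819π/2.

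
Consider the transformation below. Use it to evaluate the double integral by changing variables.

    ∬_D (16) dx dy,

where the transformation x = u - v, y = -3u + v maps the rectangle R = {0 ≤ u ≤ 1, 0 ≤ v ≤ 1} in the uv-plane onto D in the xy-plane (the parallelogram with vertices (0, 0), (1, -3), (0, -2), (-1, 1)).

Compute the Jacobian determinant of (x, y) with respect to (u, v):

    ∂(x,y)/∂(u,v) = | 1  -1 | = (1)(1) - (-1)(-3) = -2.
                   | -3  1 |

Its absolute value is |J| = 2 (the area scaling factor).

Substituting x = u - v, y = -3u + v into the integrand,

    16 → 16,

so the integral becomes

    ∬_R (16) · |J| du dv = ∫_0^1 ∫_0^1 (32) dv du.

Inner (v): 32.
Outer (u): 32.

Therefore ∬_D (16) dx dy = 32.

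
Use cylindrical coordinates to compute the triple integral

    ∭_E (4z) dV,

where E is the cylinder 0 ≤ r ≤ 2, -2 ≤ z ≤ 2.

In cylindrical coordinates, x = r cos(θ), y = r sin(θ), z = z, and dV = r dr dθ dz.

The integrand becomes 4z, so

    ∭_E (4z) dV = ∫_{0}^{2π} ∫_{0}^{2} ∫_{-2}^{2} (4z) · r dz dr dθ.

Inner (z): 0.
Middle (r from 0 to 2): 0.
Outer (θ): 0.

Therefore the triple integral equals 0.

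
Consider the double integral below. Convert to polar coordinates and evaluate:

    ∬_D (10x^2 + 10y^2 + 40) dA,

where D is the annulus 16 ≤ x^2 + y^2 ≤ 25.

The region D is 4 ≤ r ≤ 5, 0 ≤ θ ≤ 2π in polar coordinates, where x = r cos(θ), y = r sin(θ), and dA = r dr dθ.

Under the substitution, the integrand becomes 10r^2 + 40, so

    ∬_D (10x^2 + 10y^2 + 40) dA = ∫_{0}^{2π} ∫_{4}^{5} (10r^2 + 40) · r dr dθ.

Inner integral (in r): ∫_{4}^{5} (10r^2 + 40) · r dr = 2205/2.

Outer integral (in θ): ∫_{0}^{2π} (2205/2) dθ = 2205π.

Therefore ∬_D (10x^2 + 10y^2 + 40) dA = 2205π.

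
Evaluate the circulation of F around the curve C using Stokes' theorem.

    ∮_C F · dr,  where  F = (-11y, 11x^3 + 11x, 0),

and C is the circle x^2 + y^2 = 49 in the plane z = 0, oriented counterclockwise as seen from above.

Let S be the flat disk x^2 + y^2 ≤ 49 in the plane z = 0, with upward unit normal n̂ = ẑ. By Stokes' theorem,

    ∮_C F · dr = ∬_S (∇ × F) · n̂ dS = ∬_D (curl F)_z dA,

where D is the disk x^2 + y^2 ≤ 49.

Compute the curl of F = (-11y, 11x^3 + 11x, 0):
    (∇ × F)_x = ∂F_z/∂y - ∂F_y/∂z = 0,
    (∇ × F)_y = ∂F_x/∂z - ∂F_z/∂x = 0,
    (∇ × F)_z = ∂F_y/∂x - ∂F_x/∂y = 33x^2 + 22.

On z = 0, (curl F)_z = 33x^2 + 22.

Convert to polar (x = r cos θ, y = r sin θ, dA = r dr dθ); the integrand becomes 33r^2cos(θ)^2 + 22, so

    ∬_D (curl F)_z dA = ∫_0^{2π} ∫_0^{7} (33r^2cos(θ)^2 + 22) · r dr dθ.

Inner (r from 0 to 7): 79233cos(θ)^2/4 + 539.
Outer (θ from 0 to 2π): 83545π/4.

Therefore ∮_C F · dr = 83545π/4.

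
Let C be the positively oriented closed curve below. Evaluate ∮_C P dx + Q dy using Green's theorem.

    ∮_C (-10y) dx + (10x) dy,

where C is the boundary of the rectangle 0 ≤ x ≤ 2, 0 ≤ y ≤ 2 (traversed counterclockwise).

Green's theorem converts the closed line integral into a double integral over the enclosed region D:

    ∮_C P dx + Q dy = ∬_D (∂Q/∂x - ∂P/∂y) dA.

Here P = -10y, Q = 10x, so

    ∂Q/∂x = 10,    ∂P/∂y = -10,
    ∂Q/∂x - ∂P/∂y = 20.

D is the region 0 ≤ x ≤ 2, 0 ≤ y ≤ 2. Evaluating the double integral:

    ∬_D (20) dA = ∫_0^{2} ∫_0^{2} (20) dy dx.

Inner (y from 0 to 2): 40.
Outer (x from 0 to 2): 80.

Therefore ∮_C P dx + Q dy = 80.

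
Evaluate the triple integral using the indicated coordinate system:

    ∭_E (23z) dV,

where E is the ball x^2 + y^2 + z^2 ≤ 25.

In spherical coordinates, x = ρ sin(φ) cos(θ), y = ρ sin(φ) sin(θ), z = ρ cos(φ), and dV = ρ^2 sin(φ) dρ dφ dθ.

The integrand becomes 23ρ cos(φ), so

    ∭_E (23z) dV = ∫_{0}^{2π} ∫_{0}^{π} ∫_{0}^{5} (23ρ cos(φ)) · ρ^2 sin(φ) dρ dφ dθ.

Inner (ρ): 14375sin(2φ)/8.
Middle (φ): 0.
Outer (θ): 0.

Therefore the triple integral equals 0.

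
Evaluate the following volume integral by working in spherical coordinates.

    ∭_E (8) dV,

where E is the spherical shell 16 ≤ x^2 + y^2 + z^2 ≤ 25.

In spherical coordinates, x = ρ sin(φ) cos(θ), y = ρ sin(φ) sin(θ), z = ρ cos(φ), and dV = ρ^2 sin(φ) dρ dφ dθ.

The integrand becomes 8, so

    ∭_E (8) dV = ∫_{0}^{2π} ∫_{0}^{π} ∫_{4}^{5} (8) · ρ^2 sin(φ) dρ dφ dθ.

Inner (ρ): 488sin(φ)/3.
Middle (φ): 976/3.
Outer (θ): 1952π/3.

Therefore the triple integral equals 1952π/3.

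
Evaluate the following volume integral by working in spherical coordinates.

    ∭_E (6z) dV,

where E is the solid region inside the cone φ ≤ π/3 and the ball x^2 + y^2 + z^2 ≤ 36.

In spherical coordinates, x = ρ sin(φ) cos(θ), y = ρ sin(φ) sin(θ), z = ρ cos(φ), and dV = ρ^2 sin(φ) dρ dφ dθ.

The integrand becomes 6ρ cos(φ), so

    ∭_E (6z) dV = ∫_{0}^{2π} ∫_{0}^{π/3} ∫_{0}^{6} (6ρ cos(φ)) · ρ^2 sin(φ) dρ dφ dθ.

Inner (ρ): 972sin(2φ).
Middle (φ): 729.
Outer (θ): 1458π.

Therefore the triple integral equals 1458π.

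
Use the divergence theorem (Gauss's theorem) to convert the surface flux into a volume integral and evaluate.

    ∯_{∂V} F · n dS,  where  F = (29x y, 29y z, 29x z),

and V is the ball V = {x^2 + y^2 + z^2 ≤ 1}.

By the divergence theorem,

    ∯_{∂V} F · n dS = ∭_V (∇ · F) dV.

Compute the divergence:
    ∇ · F = ∂F_x/∂x + ∂F_y/∂y + ∂F_z/∂z = 29y + 29z + 29x = 29x + 29y + 29z.

In spherical coordinates, x = ρ sin(φ) cos(θ), y = ρ sin(φ) sin(θ), z = ρ cos(φ), dV = ρ^2 sin(φ) dρ dφ dθ, with 0 ≤ ρ ≤ 1, 0 ≤ φ ≤ π, 0 ≤ θ ≤ 2π.

The integrand, after substitution and multiplying by the volume element, becomes (29ρ (sqrt(2)sin(φ)sin(θ + π/4) + cos(φ))) · ρ^2 sin(φ), so

    ∭_V (∇·F) dV = ∫_0^{2π} ∫_0^{π} ∫_0^{1} (29ρ (sqrt(2)sin(φ)sin(θ + π/4) + cos(φ))) · ρ^2 sin(φ) dρ dφ dθ.

Inner (ρ from 0 to 1): 29(sqrt(2)sin(φ)sin(θ + π/4) + cos(φ))sin(φ)/4.
Middle (φ from 0 to π): 29sqrt(2)π sin(θ + π/4)/8.
Outer (θ from 0 to 2π): 0.

Therefore ∯_{∂V} F · n dS = 0.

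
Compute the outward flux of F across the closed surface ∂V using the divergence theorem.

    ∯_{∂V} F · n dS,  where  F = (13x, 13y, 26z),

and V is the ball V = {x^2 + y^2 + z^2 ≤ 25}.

By the divergence theorem,

    ∯_{∂V} F · n dS = ∭_V (∇ · F) dV.

Compute the divergence:
    ∇ · F = ∂F_x/∂x + ∂F_y/∂y + ∂F_z/∂z = 13 + 13 + 26 = 52.

In spherical coordinates, x = ρ sin(φ) cos(θ), y = ρ sin(φ) sin(θ), z = ρ cos(φ), dV = ρ^2 sin(φ) dρ dφ dθ, with 0 ≤ ρ ≤ 5, 0 ≤ φ ≤ π, 0 ≤ θ ≤ 2π.

The integrand, after substitution and multiplying by the volume element, becomes (52) · ρ^2 sin(φ), so

    ∭_V (∇·F) dV = ∫_0^{2π} ∫_0^{π} ∫_0^{5} (52) · ρ^2 sin(φ) dρ dφ dθ.

Inner (ρ from 0 to 5): 6500sin(φ)/3.
Middle (φ from 0 to π): 13000/3.
Outer (θ from 0 to 2π): 26000π/3.

Therefore ∯_{∂V} F · n dS = 26000π/3.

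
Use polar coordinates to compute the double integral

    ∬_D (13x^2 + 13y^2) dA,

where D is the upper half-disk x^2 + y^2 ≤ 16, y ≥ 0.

The region D is 0 ≤ r ≤ 4, 0 ≤ θ ≤ π in polar coordinates, where x = r cos(θ), y = r sin(θ), and dA = r dr dθ.

Under the substitution, the integrand becomes 13r^2, so

    ∬_D (13x^2 + 13y^2) dA = ∫_{0}^{π} ∫_{0}^{4} (13r^2) · r dr dθ.

Inner integral (in r): ∫_{0}^{4} (13r^2) · r dr = 832.

Outer integral (in θ): ∫_{0}^{π} (832) dθ = 832π.

Therefore ∬_D (13x^2 + 13y^2) dA = 832π.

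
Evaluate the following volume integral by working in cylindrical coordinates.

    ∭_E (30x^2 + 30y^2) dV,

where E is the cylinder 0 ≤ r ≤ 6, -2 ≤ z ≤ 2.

In cylindrical coordinates, x = r cos(θ), y = r sin(θ), z = z, and dV = r dr dθ dz.

The integrand becomes 30r^2, so

    ∭_E (30x^2 + 30y^2) dV = ∫_{0}^{2π} ∫_{0}^{6} ∫_{-2}^{2} (30r^2) · r dz dr dθ.

Inner (z): 120r^3.
Middle (r from 0 to 6): 38880.
Outer (θ): 77760π.

Therefore the triple integral equals 77760π.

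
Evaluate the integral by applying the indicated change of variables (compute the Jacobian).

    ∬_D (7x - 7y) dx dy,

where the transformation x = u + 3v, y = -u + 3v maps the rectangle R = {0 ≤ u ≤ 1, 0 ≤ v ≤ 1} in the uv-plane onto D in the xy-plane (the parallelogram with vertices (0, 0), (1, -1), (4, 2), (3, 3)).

Compute the Jacobian determinant of (x, y) with respect to (u, v):

    ∂(x,y)/∂(u,v) = | 1  3 | = (1)(3) - (3)(-1) = 6.
                   | -1  3 |

Its absolute value is |J| = 6 (the area scaling factor).

Substituting x = u + 3v, y = -u + 3v into the integrand,

    7x - 7y → 14u,

so the integral becomes

    ∬_R (14u) · |J| du dv = ∫_0^1 ∫_0^1 (84u) dv du.

Inner (v): 84u.
Outer (u): 42.

Therefore ∬_D (7x - 7y) dx dy = 42.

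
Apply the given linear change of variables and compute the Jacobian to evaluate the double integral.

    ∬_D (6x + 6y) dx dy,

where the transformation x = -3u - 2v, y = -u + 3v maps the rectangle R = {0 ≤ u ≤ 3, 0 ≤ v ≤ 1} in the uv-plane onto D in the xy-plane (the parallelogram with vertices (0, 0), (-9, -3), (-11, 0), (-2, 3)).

Compute the Jacobian determinant of (x, y) with respect to (u, v):

    ∂(x,y)/∂(u,v) = | -3  -2 | = (-3)(3) - (-2)(-1) = -11.
                   | -1  3 |

Its absolute value is |J| = 11 (the area scaling factor).

Substituting x = -3u - 2v, y = -u + 3v into the integrand,

    6x + 6y → -24u + 6v,

so the integral becomes

    ∬_R (-24u + 6v) · |J| du dv = ∫_0^3 ∫_0^1 (-264u + 66v) dv du.

Inner (v): 33 - 264u.
Outer (u): -1089.

Therefore ∬_D (6x + 6y) dx dy = -1089.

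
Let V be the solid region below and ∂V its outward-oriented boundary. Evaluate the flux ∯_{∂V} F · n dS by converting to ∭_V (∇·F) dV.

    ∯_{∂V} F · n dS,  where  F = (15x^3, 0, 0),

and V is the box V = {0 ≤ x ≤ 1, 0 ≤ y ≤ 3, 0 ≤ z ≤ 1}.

By the divergence theorem,

    ∯_{∂V} F · n dS = ∭_V (∇ · F) dV.

Compute the divergence:
    ∇ · F = ∂F_x/∂x + ∂F_y/∂y + ∂F_z/∂z = 45x^2 + 0 + 0 = 45x^2.

V is a rectangular box, so dV = dx dy dz with 0 ≤ x ≤ 1, 0 ≤ y ≤ 3, 0 ≤ z ≤ 1.

Integrate (45x^2) over V as an iterated integral:

    ∭_V (∇·F) dV = ∫_0^{1} ∫_0^{3} ∫_0^{1} (45x^2) dz dy dx.

Inner (z from 0 to 1): 45x^2.
Middle (y from 0 to 3): 135x^2.
Outer (x from 0 to 1): 45.

Therefore ∯_{∂V} F · n dS = 45.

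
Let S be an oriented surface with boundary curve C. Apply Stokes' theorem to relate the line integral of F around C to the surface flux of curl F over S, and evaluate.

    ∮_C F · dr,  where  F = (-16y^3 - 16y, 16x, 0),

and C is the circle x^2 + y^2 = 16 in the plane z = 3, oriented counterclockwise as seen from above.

Let S be the flat disk x^2 + y^2 ≤ 16 in the plane z = 3, with upward unit normal n̂ = ẑ. By Stokes' theorem,

    ∮_C F · dr = ∬_S (∇ × F) · n̂ dS = ∬_D (curl F)_z dA,

where D is the disk x^2 + y^2 ≤ 16.

Compute the curl of F = (-16y^3 - 16y, 16x, 0):
    (∇ × F)_x = ∂F_z/∂y - ∂F_y/∂z = 0,
    (∇ × F)_y = ∂F_x/∂z - ∂F_z/∂x = 0,
    (∇ × F)_z = ∂F_y/∂x - ∂F_x/∂y = 48y^2 + 32.

On z = 3, (curl F)_z = 48y^2 + 32.

Convert to polar (x = r cos θ, y = r sin θ, dA = r dr dθ); the integrand becomes 48r^2sin(θ)^2 + 32, so

    ∬_D (curl F)_z dA = ∫_0^{2π} ∫_0^{4} (48r^2sin(θ)^2 + 32) · r dr dθ.

Inner (r from 0 to 4): 3072sin(θ)^2 + 256.
Outer (θ from 0 to 2π): 3584π.

Therefore ∮_C F · dr = 3584π.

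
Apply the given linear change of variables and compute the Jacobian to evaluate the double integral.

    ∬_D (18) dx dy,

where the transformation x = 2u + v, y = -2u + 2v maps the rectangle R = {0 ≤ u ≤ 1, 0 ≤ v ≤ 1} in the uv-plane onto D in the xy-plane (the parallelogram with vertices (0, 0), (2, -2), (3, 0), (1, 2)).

Compute the Jacobian determinant of (x, y) with respect to (u, v):

    ∂(x,y)/∂(u,v) = | 2  1 | = (2)(2) - (1)(-2) = 6.
                   | -2  2 |

Its absolute value is |J| = 6 (the area scaling factor).

Substituting x = 2u + v, y = -2u + 2v into the integrand,

    18 → 18,

so the integral becomes

    ∬_R (18) · |J| du dv = ∫_0^1 ∫_0^1 (108) dv du.

Inner (v): 108.
Outer (u): 108.

Therefore ∬_D (18) dx dy = 108.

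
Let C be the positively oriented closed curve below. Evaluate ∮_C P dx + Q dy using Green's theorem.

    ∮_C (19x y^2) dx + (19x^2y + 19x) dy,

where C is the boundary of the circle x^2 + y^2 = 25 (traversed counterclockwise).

Green's theorem converts the closed line integral into a double integral over the enclosed region D:

    ∮_C P dx + Q dy = ∬_D (∂Q/∂x - ∂P/∂y) dA.

Here P = 19x y^2, Q = 19x^2y + 19x, so

    ∂Q/∂x = 38x y + 19,    ∂P/∂y = 38x y,
    ∂Q/∂x - ∂P/∂y = 19.

D is the region x^2 + y^2 ≤ 25. Evaluating the double integral:

In polar coordinates (x = r cos θ, y = r sin θ, dA = r dr dθ) the integrand becomes 19, so

    ∬_D (19) dA = ∫_0^{2π} ∫_0^{5} (19) · r dr dθ.

Inner (r from 0 to 5): 475/2.
Outer (θ from 0 to 2π): 475π.

Therefore ∮_C P dx + Q dy = 475π.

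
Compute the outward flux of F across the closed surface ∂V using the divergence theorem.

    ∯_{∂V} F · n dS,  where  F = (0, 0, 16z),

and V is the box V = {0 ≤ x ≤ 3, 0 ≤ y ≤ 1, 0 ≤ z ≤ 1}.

By the divergence theorem,

    ∯_{∂V} F · n dS = ∭_V (∇ · F) dV.

Compute the divergence:
    ∇ · F = ∂F_x/∂x + ∂F_y/∂y + ∂F_z/∂z = 0 + 0 + 16 = 16.

V is a rectangular box, so dV = dx dy dz with 0 ≤ x ≤ 3, 0 ≤ y ≤ 1, 0 ≤ z ≤ 1.

Integrate (16) over V as an iterated integral:

    ∭_V (∇·F) dV = ∫_0^{3} ∫_0^{1} ∫_0^{1} (16) dz dy dx.

Inner (z from 0 to 1): 16.
Middle (y from 0 to 1): 16.
Outer (x from 0 to 3): 48.

Therefore ∯_{∂V} F · n dS = 48.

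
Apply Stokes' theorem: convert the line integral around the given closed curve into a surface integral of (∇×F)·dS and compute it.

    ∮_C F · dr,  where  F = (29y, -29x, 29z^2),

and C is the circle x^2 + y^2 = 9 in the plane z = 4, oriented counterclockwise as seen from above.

Let S be the flat disk x^2 + y^2 ≤ 9 in the plane z = 4, with upward unit normal n̂ = ẑ. By Stokes' theorem,

    ∮_C F · dr = ∬_S (∇ × F) · n̂ dS = ∬_D (curl F)_z dA,

where D is the disk x^2 + y^2 ≤ 9.

Compute the curl of F = (29y, -29x, 29z^2):
    (∇ × F)_x = ∂F_z/∂y - ∂F_y/∂z = 0,
    (∇ × F)_y = ∂F_x/∂z - ∂F_z/∂x = 0,
    (∇ × F)_z = ∂F_y/∂x - ∂F_x/∂y = -58.

On z = 4, (curl F)_z = -58.

Convert to polar (x = r cos θ, y = r sin θ, dA = r dr dθ); the integrand becomes -58, so

    ∬_D (curl F)_z dA = ∫_0^{2π} ∫_0^{3} (-58) · r dr dθ.

Inner (r from 0 to 3): -261.
Outer (θ from 0 to 2π): -522π.

Therefore ∮_C F · dr = -522π.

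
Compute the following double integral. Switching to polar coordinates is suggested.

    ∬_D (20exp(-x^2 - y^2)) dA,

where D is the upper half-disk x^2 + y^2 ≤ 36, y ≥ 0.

The region D is 0 ≤ r ≤ 6, 0 ≤ θ ≤ π in polar coordinates, where x = r cos(θ), y = r sin(θ), and dA = r dr dθ.

Under the substitution, the integrand becomes 20exp(-r^2), so

    ∬_D (20exp(-x^2 - y^2)) dA = ∫_{0}^{π} ∫_{0}^{6} (20exp(-r^2)) · r dr dθ.

Inner integral (in r): ∫_{0}^{6} (20exp(-r^2)) · r dr = 10 - 10exp(-36).

Outer integral (in θ): ∫_{0}^{π} (10 - 10exp(-36)) dθ = -10π exp(-36) + 10π.

Therefore ∬_D (20exp(-x^2 - y^2)) dA = -10π exp(-36) + 10π.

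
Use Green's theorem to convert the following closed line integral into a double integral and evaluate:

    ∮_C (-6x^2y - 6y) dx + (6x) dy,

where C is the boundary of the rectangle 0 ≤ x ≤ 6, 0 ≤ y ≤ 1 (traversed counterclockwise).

Green's theorem converts the closed line integral into a double integral over the enclosed region D:

    ∮_C P dx + Q dy = ∬_D (∂Q/∂x - ∂P/∂y) dA.

Here P = -6x^2y - 6y, Q = 6x, so

    ∂Q/∂x = 6,    ∂P/∂y = -6x^2 - 6,
    ∂Q/∂x - ∂P/∂y = 6x^2 + 12.

D is the region 0 ≤ x ≤ 6, 0 ≤ y ≤ 1. Evaluating the double integral:

    ∬_D (6x^2 + 12) dA = ∫_0^{6} ∫_0^{1} (6x^2 + 12) dy dx.

Inner (y from 0 to 1): 6x^2 + 12.
Outer (x from 0 to 6): 504.

Therefore ∮_C P dx + Q dy = 504.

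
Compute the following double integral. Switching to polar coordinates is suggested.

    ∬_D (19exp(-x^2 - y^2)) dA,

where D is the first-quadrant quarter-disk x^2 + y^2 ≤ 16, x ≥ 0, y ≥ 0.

The region D is 0 ≤ r ≤ 4, 0 ≤ θ ≤ π/2 in polar coordinates, where x = r cos(θ), y = r sin(θ), and dA = r dr dθ.

Under the substitution, the integrand becomes 19exp(-r^2), so

    ∬_D (19exp(-x^2 - y^2)) dA = ∫_{0}^{π/2} ∫_{0}^{4} (19exp(-r^2)) · r dr dθ.

Inner integral (in r): ∫_{0}^{4} (19exp(-r^2)) · r dr = 19/2 - 19exp(-16)/2.

Outer integral (in θ): ∫_{0}^{π/2} (19/2 - 19exp(-16)/2) dθ = -19π (1 - exp(16))exp(-16)/4.

Therefore ∬_D (19exp(-x^2 - y^2)) dA = -19π (1 - exp(16))exp(-16)/4.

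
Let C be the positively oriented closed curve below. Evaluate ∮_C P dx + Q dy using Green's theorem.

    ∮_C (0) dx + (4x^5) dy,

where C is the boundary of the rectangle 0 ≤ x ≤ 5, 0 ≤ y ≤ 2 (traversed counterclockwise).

Green's theorem converts the closed line integral into a double integral over the enclosed region D:

    ∮_C P dx + Q dy = ∬_D (∂Q/∂x - ∂P/∂y) dA.

Here P = 0, Q = 4x^5, so

    ∂Q/∂x = 20x^4,    ∂P/∂y = 0,
    ∂Q/∂x - ∂P/∂y = 20x^4.

D is the region 0 ≤ x ≤ 5, 0 ≤ y ≤ 2. Evaluating the double integral:

    ∬_D (20x^4) dA = ∫_0^{5} ∫_0^{2} (20x^4) dy dx.

Inner (y from 0 to 2): 40x^4.
Outer (x from 0 to 5): 25000.

Therefore ∮_C P dx + Q dy = 25000.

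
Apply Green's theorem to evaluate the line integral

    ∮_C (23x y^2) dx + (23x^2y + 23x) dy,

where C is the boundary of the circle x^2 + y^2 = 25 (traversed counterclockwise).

Green's theorem converts the closed line integral into a double integral over the enclosed region D:

    ∮_C P dx + Q dy = ∬_D (∂Q/∂x - ∂P/∂y) dA.

Here P = 23x y^2, Q = 23x^2y + 23x, so

    ∂Q/∂x = 46x y + 23,    ∂P/∂y = 46x y,
    ∂Q/∂x - ∂P/∂y = 23.

D is the region x^2 + y^2 ≤ 25. Evaluating the double integral:

In polar coordinates (x = r cos θ, y = r sin θ, dA = r dr dθ) the integrand becomes 23, so

    ∬_D (23) dA = ∫_0^{2π} ∫_0^{5} (23) · r dr dθ.

Inner (r from 0 to 5): 575/2.
Outer (θ from 0 to 2π): 575π.

Therefore ∮_C P dx + Q dy = 575π.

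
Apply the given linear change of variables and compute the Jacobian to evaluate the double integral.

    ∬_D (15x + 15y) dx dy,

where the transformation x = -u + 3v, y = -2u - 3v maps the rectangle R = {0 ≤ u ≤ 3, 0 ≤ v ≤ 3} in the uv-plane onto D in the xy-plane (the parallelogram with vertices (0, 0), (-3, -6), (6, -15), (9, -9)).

Compute the Jacobian determinant of (x, y) with respect to (u, v):

    ∂(x,y)/∂(u,v) = | -1  3 | = (-1)(-3) - (3)(-2) = 9.
                   | -2  -3 |

Its absolute value is |J| = 9 (the area scaling factor).

Substituting x = -u + 3v, y = -2u - 3v into the integrand,

    15x + 15y → -45u,

so the integral becomes

    ∬_R (-45u) · |J| du dv = ∫_0^3 ∫_0^3 (-405u) dv du.

Inner (v): -1215u.
Outer (u): -10935/2.

Therefore ∬_D (15x + 15y) dx dy = -10935/2.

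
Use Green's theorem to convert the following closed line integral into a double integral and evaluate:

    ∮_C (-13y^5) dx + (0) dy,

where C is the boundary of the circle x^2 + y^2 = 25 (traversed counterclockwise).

Green's theorem converts the closed line integral into a double integral over the enclosed region D:

    ∮_C P dx + Q dy = ∬_D (∂Q/∂x - ∂P/∂y) dA.

Here P = -13y^5, Q = 0, so

    ∂Q/∂x = 0,    ∂P/∂y = -65y^4,
    ∂Q/∂x - ∂P/∂y = 65y^4.

D is the region x^2 + y^2 ≤ 25. Evaluating the double integral:

In polar coordinates (x = r cos θ, y = r sin θ, dA = r dr dθ) the integrand becomes 65r^4sin(θ)^4, so

    ∬_D (65y^4) dA = ∫_0^{2π} ∫_0^{5} (65r^4sin(θ)^4) · r dr dθ.

Inner (r from 0 to 5): 1015625sin(θ)^4/6.
Outer (θ from 0 to 2π): 1015625π/8.

Therefore ∮_C P dx + Q dy = 1015625π/8.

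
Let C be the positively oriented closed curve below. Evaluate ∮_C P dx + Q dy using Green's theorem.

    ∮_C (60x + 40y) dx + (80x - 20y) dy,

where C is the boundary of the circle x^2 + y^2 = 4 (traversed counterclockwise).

Green's theorem converts the closed line integral into a double integral over the enclosed region D:

    ∮_C P dx + Q dy = ∬_D (∂Q/∂x - ∂P/∂y) dA.

Here P = 60x + 40y, Q = 80x - 20y, so

    ∂Q/∂x = 80,    ∂P/∂y = 40,
    ∂Q/∂x - ∂P/∂y = 40.

D is the region x^2 + y^2 ≤ 4. Evaluating the double integral:

In polar coordinates (x = r cos θ, y = r sin θ, dA = r dr dθ) the integrand becomes 40, so

    ∬_D (40) dA = ∫_0^{2π} ∫_0^{2} (40) · r dr dθ.

Inner (r from 0 to 2): 80.
Outer (θ from 0 to 2π): 160π.

Therefore ∮_C P dx + Q dy = 160π.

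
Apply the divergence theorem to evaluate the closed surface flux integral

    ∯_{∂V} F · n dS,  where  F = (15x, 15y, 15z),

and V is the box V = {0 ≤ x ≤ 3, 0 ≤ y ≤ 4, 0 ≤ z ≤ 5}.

By the divergence theorem,

    ∯_{∂V} F · n dS = ∭_V (∇ · F) dV.

Compute the divergence:
    ∇ · F = ∂F_x/∂x + ∂F_y/∂y + ∂F_z/∂z = 15 + 15 + 15 = 45.

V is a rectangular box, so dV = dx dy dz with 0 ≤ x ≤ 3, 0 ≤ y ≤ 4, 0 ≤ z ≤ 5.

Integrate (45) over V as an iterated integral:

    ∭_V (∇·F) dV = ∫_0^{3} ∫_0^{4} ∫_0^{5} (45) dz dy dx.

Inner (z from 0 to 5): 225.
Middle (y from 0 to 4): 900.
Outer (x from 0 to 3): 2700.

Therefore ∯_{∂V} F · n dS = 2700.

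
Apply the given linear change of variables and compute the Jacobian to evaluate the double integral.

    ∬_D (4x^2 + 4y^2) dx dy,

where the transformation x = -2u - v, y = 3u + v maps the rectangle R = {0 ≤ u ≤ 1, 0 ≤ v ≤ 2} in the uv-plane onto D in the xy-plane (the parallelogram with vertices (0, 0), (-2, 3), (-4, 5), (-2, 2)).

Compute the Jacobian determinant of (x, y) with respect to (u, v):

    ∂(x,y)/∂(u,v) = | -2  -1 | = (-2)(1) - (-1)(3) = 1.
                   | 3  1 |

Its absolute value is |J| = 1 (the area scaling factor).

Substituting x = -2u - v, y = 3u + v into the integrand,

    4x^2 + 4y^2 → 52u^2 + 40u v + 8v^2,

so the integral becomes

    ∬_R (52u^2 + 40u v + 8v^2) · |J| du dv = ∫_0^1 ∫_0^2 (52u^2 + 40u v + 8v^2) dv du.

Inner (v): 104u^2 + 80u + 64/3.
Outer (u): 96.

Therefore ∬_D (4x^2 + 4y^2) dx dy = 96.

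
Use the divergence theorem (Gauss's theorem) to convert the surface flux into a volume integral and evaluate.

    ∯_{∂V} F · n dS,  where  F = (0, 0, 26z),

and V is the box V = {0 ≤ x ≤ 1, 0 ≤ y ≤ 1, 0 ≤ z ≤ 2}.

By the divergence theorem,

    ∯_{∂V} F · n dS = ∭_V (∇ · F) dV.

Compute the divergence:
    ∇ · F = ∂F_x/∂x + ∂F_y/∂y + ∂F_z/∂z = 0 + 0 + 26 = 26.

V is a rectangular box, so dV = dx dy dz with 0 ≤ x ≤ 1, 0 ≤ y ≤ 1, 0 ≤ z ≤ 2.

Integrate (26) over V as an iterated integral:

    ∭_V (∇·F) dV = ∫_0^{1} ∫_0^{1} ∫_0^{2} (26) dz dy dx.

Inner (z from 0 to 2): 52.
Middle (y from 0 to 1): 52.
Outer (x from 0 to 1): 52.

Therefore ∯_{∂V} F · n dS = 52.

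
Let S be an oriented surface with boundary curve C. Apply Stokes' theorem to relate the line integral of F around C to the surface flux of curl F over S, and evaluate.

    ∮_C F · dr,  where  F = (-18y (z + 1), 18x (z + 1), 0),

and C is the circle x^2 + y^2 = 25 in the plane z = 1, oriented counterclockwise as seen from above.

Let S be the flat disk x^2 + y^2 ≤ 25 in the plane z = 1, with upward unit normal n̂ = ẑ. By Stokes' theorem,

    ∮_C F · dr = ∬_S (∇ × F) · n̂ dS = ∬_D (curl F)_z dA,

where D is the disk x^2 + y^2 ≤ 25.

Compute the curl of F = (-18y (z + 1), 18x (z + 1), 0):
    (∇ × F)_x = ∂F_z/∂y - ∂F_y/∂z = -18x,
    (∇ × F)_y = ∂F_x/∂z - ∂F_z/∂x = -18y,
    (∇ × F)_z = ∂F_y/∂x - ∂F_x/∂y = 36z + 36.

On z = 1, (curl F)_z = 72.

Convert to polar (x = r cos θ, y = r sin θ, dA = r dr dθ); the integrand becomes 72, so

    ∬_D (curl F)_z dA = ∫_0^{2π} ∫_0^{5} (72) · r dr dθ.

Inner (r from 0 to 5): 900.
Outer (θ from 0 to 2π): 1800π.

Therefore ∮_C F · dr = 1800π.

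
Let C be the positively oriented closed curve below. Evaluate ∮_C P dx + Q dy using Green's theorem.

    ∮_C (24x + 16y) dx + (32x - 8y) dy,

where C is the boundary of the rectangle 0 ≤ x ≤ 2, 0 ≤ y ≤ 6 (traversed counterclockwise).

Green's theorem converts the closed line integral into a double integral over the enclosed region D:

    ∮_C P dx + Q dy = ∬_D (∂Q/∂x - ∂P/∂y) dA.

Here P = 24x + 16y, Q = 32x - 8y, so

    ∂Q/∂x = 32,    ∂P/∂y = 16,
    ∂Q/∂x - ∂P/∂y = 16.

D is the region 0 ≤ x ≤ 2, 0 ≤ y ≤ 6. Evaluating the double integral:

    ∬_D (16) dA = ∫_0^{2} ∫_0^{6} (16) dy dx.

Inner (y from 0 to 6): 96.
Outer (x from 0 to 2): 192.

Therefore ∮_C P dx + Q dy = 192.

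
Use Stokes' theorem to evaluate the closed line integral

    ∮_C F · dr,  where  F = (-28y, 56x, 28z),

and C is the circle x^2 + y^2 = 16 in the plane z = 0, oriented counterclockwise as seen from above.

Let S be the flat disk x^2 + y^2 ≤ 16 in the plane z = 0, with upward unit normal n̂ = ẑ. By Stokes' theorem,

    ∮_C F · dr = ∬_S (∇ × F) · n̂ dS = ∬_D (curl F)_z dA,

where D is the disk x^2 + y^2 ≤ 16.

Compute the curl of F = (-28y, 56x, 28z):
    (∇ × F)_x = ∂F_z/∂y - ∂F_y/∂z = 0,
    (∇ × F)_y = ∂F_x/∂z - ∂F_z/∂x = 0,
    (∇ × F)_z = ∂F_y/∂x - ∂F_x/∂y = 84.

On z = 0, (curl F)_z = 84.

Convert to polar (x = r cos θ, y = r sin θ, dA = r dr dθ); the integrand becomes 84, so

    ∬_D (curl F)_z dA = ∫_0^{2π} ∫_0^{4} (84) · r dr dθ.

Inner (r from 0 to 4): 672.
Outer (θ from 0 to 2π): 1344π.

Therefore ∮_C F · dr = 1344π.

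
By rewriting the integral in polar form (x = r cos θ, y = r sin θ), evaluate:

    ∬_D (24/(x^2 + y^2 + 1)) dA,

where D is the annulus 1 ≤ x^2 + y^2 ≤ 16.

The region D is 1 ≤ r ≤ 4, 0 ≤ θ ≤ 2π in polar coordinates, where x = r cos(θ), y = r sin(θ), and dA = r dr dθ.

Under the substitution, the integrand becomes 24/(r^2 + 1), so

    ∬_D (24/(x^2 + y^2 + 1)) dA = ∫_{0}^{2π} ∫_{1}^{4} (24/(r^2 + 1)) · r dr dθ.

Inner integral (in r): ∫_{1}^{4} (24/(r^2 + 1)) · r dr = log(582622237229761/4096).

Outer integral (in θ): ∫_{0}^{2π} (log(582622237229761/4096)) dθ = log((582622237229761/4096)^(2π)).

Therefore ∬_D (24/(x^2 + y^2 + 1)) dA = log((582622237229761/4096)^(2π)).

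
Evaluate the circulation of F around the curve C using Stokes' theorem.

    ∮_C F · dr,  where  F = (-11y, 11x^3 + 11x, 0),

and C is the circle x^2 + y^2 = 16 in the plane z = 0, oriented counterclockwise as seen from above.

Let S be the flat disk x^2 + y^2 ≤ 16 in the plane z = 0, with upward unit normal n̂ = ẑ. By Stokes' theorem,

    ∮_C F · dr = ∬_S (∇ × F) · n̂ dS = ∬_D (curl F)_z dA,

where D is the disk x^2 + y^2 ≤ 16.

Compute the curl of F = (-11y, 11x^3 + 11x, 0):
    (∇ × F)_x = ∂F_z/∂y - ∂F_y/∂z = 0,
    (∇ × F)_y = ∂F_x/∂z - ∂F_z/∂x = 0,
    (∇ × F)_z = ∂F_y/∂x - ∂F_x/∂y = 33x^2 + 22.

On z = 0, (curl F)_z = 33x^2 + 22.

Convert to polar (x = r cos θ, y = r sin θ, dA = r dr dθ); the integrand becomes 33r^2cos(θ)^2 + 22, so

    ∬_D (curl F)_z dA = ∫_0^{2π} ∫_0^{4} (33r^2cos(θ)^2 + 22) · r dr dθ.

Inner (r from 0 to 4): 2112cos(θ)^2 + 176.
Outer (θ from 0 to 2π): 2464π.

Therefore ∮_C F · dr = 2464π.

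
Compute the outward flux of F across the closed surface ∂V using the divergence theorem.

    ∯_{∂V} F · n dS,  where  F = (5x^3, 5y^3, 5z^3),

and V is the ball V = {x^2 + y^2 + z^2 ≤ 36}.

By the divergence theorem,

    ∯_{∂V} F · n dS = ∭_V (∇ · F) dV.

Compute the divergence:
    ∇ · F = ∂F_x/∂x + ∂F_y/∂y + ∂F_z/∂z = 15x^2 + 15y^2 + 15z^2.

In spherical coordinates, x = ρ sin(φ) cos(θ), y = ρ sin(φ) sin(θ), z = ρ cos(φ), dV = ρ^2 sin(φ) dρ dφ dθ, with 0 ≤ ρ ≤ 6, 0 ≤ φ ≤ π, 0 ≤ θ ≤ 2π.

The integrand, after substitution and multiplying by the volume element, becomes (15ρ^2) · ρ^2 sin(φ), so

    ∭_V (∇·F) dV = ∫_0^{2π} ∫_0^{π} ∫_0^{6} (15ρ^2) · ρ^2 sin(φ) dρ dφ dθ.

Inner (ρ from 0 to 6): 23328sin(φ).
Middle (φ from 0 to π): 46656.
Outer (θ from 0 to 2π): 93312π.

Therefore ∯_{∂V} F · n dS = 93312π.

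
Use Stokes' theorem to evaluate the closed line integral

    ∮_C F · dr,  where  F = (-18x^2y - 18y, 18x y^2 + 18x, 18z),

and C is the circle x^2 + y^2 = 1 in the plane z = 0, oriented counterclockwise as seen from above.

Let S be the flat disk x^2 + y^2 ≤ 1 in the plane z = 0, with upward unit normal n̂ = ẑ. By Stokes' theorem,

    ∮_C F · dr = ∬_S (∇ × F) · n̂ dS = ∬_D (curl F)_z dA,

where D is the disk x^2 + y^2 ≤ 1.

Compute the curl of F = (-18x^2y - 18y, 18x y^2 + 18x, 18z):
    (∇ × F)_x = ∂F_z/∂y - ∂F_y/∂z = 0,
    (∇ × F)_y = ∂F_x/∂z - ∂F_z/∂x = 0,
    (∇ × F)_z = ∂F_y/∂x - ∂F_x/∂y = 18x^2 + 18y^2 + 36.

On z = 0, (curl F)_z = 18x^2 + 18y^2 + 36.

Convert to polar (x = r cos θ, y = r sin θ, dA = r dr dθ); the integrand becomes 18r^2 + 36, so

    ∬_D (curl F)_z dA = ∫_0^{2π} ∫_0^{1} (18r^2 + 36) · r dr dθ.

Inner (r from 0 to 1): 45/2.
Outer (θ from 0 to 2π): 45π.

Therefore ∮_C F · dr = 45π.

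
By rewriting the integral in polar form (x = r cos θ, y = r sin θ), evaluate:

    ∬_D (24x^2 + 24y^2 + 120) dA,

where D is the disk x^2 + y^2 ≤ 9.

The region D is 0 ≤ r ≤ 3, 0 ≤ θ ≤ 2π in polar coordinates, where x = r cos(θ), y = r sin(θ), and dA = r dr dθ.

Under the substitution, the integrand becomes 24r^2 + 120, so

    ∬_D (24x^2 + 24y^2 + 120) dA = ∫_{0}^{2π} ∫_{0}^{3} (24r^2 + 120) · r dr dθ.

Inner integral (in r): ∫_{0}^{3} (24r^2 + 120) · r dr = 1026.

Outer integral (in θ): ∫_{0}^{2π} (1026) dθ = 2052π.

Therefore ∬_D (24x^2 + 24y^2 + 120) dA = 2052π.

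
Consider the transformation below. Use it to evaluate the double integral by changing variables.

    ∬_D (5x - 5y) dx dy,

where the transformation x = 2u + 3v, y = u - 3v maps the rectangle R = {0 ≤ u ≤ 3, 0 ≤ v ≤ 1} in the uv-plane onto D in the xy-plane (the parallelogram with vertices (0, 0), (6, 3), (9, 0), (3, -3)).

Compute the Jacobian determinant of (x, y) with respect to (u, v):

    ∂(x,y)/∂(u,v) = | 2  3 | = (2)(-3) - (3)(1) = -9.
                   | 1  -3 |

Its absolute value is |J| = 9 (the area scaling factor).

Substituting x = 2u + 3v, y = u - 3v into the integrand,

    5x - 5y → 5u + 30v,

so the integral becomes

    ∬_R (5u + 30v) · |J| du dv = ∫_0^3 ∫_0^1 (45u + 270v) dv du.

Inner (v): 45u + 135.
Outer (u): 1215/2.

Therefore ∬_D (5x - 5y) dx dy = 1215/2.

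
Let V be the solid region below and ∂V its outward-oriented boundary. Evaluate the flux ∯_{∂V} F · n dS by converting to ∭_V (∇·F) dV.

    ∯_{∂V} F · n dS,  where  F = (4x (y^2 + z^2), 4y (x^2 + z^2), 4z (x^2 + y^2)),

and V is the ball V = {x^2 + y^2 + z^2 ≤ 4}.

By the divergence theorem,

    ∯_{∂V} F · n dS = ∭_V (∇ · F) dV.

Compute the divergence:
    ∇ · F = ∂F_x/∂x + ∂F_y/∂y + ∂F_z/∂z = 4y^2 + 4z^2 + 4x^2 + 4z^2 + 4x^2 + 4y^2 = 8x^2 + 8y^2 + 8z^2.

In spherical coordinates, x = ρ sin(φ) cos(θ), y = ρ sin(φ) sin(θ), z = ρ cos(φ), dV = ρ^2 sin(φ) dρ dφ dθ, with 0 ≤ ρ ≤ 2, 0 ≤ φ ≤ π, 0 ≤ θ ≤ 2π.

The integrand, after substitution and multiplying by the volume element, becomes (8ρ^2) · ρ^2 sin(φ), so

    ∭_V (∇·F) dV = ∫_0^{2π} ∫_0^{π} ∫_0^{2} (8ρ^2) · ρ^2 sin(φ) dρ dφ dθ.

Inner (ρ from 0 to 2): 256sin(φ)/5.
Middle (φ from 0 to π): 512/5.
Outer (θ from 0 to 2π): 1024π/5.

Therefore ∯_{∂V} F · n dS = 1024π/5.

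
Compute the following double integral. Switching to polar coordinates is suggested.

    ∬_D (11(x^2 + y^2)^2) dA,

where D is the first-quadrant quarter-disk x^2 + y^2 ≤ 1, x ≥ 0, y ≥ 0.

The region D is 0 ≤ r ≤ 1, 0 ≤ θ ≤ π/2 in polar coordinates, where x = r cos(θ), y = r sin(θ), and dA = r dr dθ.

Under the substitution, the integrand becomes 11r^4, so

    ∬_D (11(x^2 + y^2)^2) dA = ∫_{0}^{π/2} ∫_{0}^{1} (11r^4) · r dr dθ.

Inner integral (in r): ∫_{0}^{1} (11r^4) · r dr = 11/6.

Outer integral (in θ): ∫_{0}^{π/2} (11/6) dθ = 11π/12.

Therefore ∬_D (11(x^2 + y^2)^2) dA = 11π/12.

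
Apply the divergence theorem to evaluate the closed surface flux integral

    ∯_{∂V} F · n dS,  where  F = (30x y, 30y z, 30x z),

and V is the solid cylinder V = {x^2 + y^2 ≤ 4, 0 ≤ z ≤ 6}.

By the divergence theorem,

    ∯_{∂V} F · n dS = ∭_V (∇ · F) dV.

Compute the divergence:
    ∇ · F = ∂F_x/∂x + ∂F_y/∂y + ∂F_z/∂z = 30y + 30z + 30x = 30x + 30y + 30z.

In cylindrical coordinates, x = r cos(θ), y = r sin(θ), z = z, dV = r dr dθ dz, with 0 ≤ r ≤ 2, 0 ≤ θ ≤ 2π, 0 ≤ z ≤ 6.

The integrand, after substitution and multiplying by the volume element, becomes (30sqrt(2)r sin(θ + π/4) + 30z) · r, so

    ∭_V (∇·F) dV = ∫_0^{2π} ∫_0^{2} ∫_0^{6} (30sqrt(2)r sin(θ + π/4) + 30z) · r dz dr dθ.

Inner (z from 0 to 6): 180r (sqrt(2)r sin(θ + π/4) + 3).
Middle (r from 0 to 2): 480sqrt(2)sin(θ + π/4) + 1080.
Outer (θ from 0 to 2π): 2160π.

Therefore ∯_{∂V} F · n dS = 2160π.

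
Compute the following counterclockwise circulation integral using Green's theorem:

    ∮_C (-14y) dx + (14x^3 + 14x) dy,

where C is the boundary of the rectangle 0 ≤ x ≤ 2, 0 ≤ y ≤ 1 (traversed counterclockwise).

Green's theorem converts the closed line integral into a double integral over the enclosed region D:

    ∮_C P dx + Q dy = ∬_D (∂Q/∂x - ∂P/∂y) dA.

Here P = -14y, Q = 14x^3 + 14x, so

    ∂Q/∂x = 42x^2 + 14,    ∂P/∂y = -14,
    ∂Q/∂x - ∂P/∂y = 42x^2 + 28.

D is the region 0 ≤ x ≤ 2, 0 ≤ y ≤ 1. Evaluating the double integral:

    ∬_D (42x^2 + 28) dA = ∫_0^{2} ∫_0^{1} (42x^2 + 28) dy dx.

Inner (y from 0 to 1): 42x^2 + 28.
Outer (x from 0 to 2): 168.

Therefore ∮_C P dx + Q dy = 168.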